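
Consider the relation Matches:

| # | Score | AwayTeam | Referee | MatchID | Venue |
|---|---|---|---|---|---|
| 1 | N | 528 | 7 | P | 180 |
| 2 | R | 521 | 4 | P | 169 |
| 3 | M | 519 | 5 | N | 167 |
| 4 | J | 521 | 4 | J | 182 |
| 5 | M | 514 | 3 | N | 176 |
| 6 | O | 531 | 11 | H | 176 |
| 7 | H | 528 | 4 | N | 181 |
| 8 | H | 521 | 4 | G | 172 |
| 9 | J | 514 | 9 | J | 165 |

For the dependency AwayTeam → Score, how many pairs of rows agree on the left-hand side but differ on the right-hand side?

5

AwayTeam=528: violating pairs (1,7) — 1 pair.
AwayTeam=521: violating pairs (2,4), (2,8), (4,8) — 3 pairs.
AwayTeam=514: violating pairs (5,9) — 1 pair.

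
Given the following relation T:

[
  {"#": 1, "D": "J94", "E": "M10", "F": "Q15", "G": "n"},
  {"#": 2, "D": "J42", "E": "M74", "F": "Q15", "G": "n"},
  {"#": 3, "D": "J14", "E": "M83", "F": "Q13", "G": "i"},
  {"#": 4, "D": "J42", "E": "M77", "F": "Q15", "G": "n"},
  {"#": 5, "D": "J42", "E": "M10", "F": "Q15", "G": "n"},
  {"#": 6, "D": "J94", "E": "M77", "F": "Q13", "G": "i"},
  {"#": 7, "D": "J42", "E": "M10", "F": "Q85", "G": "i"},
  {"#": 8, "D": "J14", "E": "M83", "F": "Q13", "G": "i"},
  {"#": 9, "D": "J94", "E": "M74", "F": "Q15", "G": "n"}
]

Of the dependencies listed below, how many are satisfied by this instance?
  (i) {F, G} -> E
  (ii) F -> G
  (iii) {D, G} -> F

2

(i) {F, G} -> E: (F=Q15, G=n): rows 1, 2, 4, 5, 9 → E takes values {M10, M74, M77} — violation; (F=Q13, G=i): rows 3, 6, 8 → E takes values {M83, M77} — violation — fails.
(ii) F -> G: every LHS value maps to a single RHS value — holds.
(iii) {D, G} -> F: every LHS value maps to a single RHS value — holds.
2 of the 3 dependencies hold.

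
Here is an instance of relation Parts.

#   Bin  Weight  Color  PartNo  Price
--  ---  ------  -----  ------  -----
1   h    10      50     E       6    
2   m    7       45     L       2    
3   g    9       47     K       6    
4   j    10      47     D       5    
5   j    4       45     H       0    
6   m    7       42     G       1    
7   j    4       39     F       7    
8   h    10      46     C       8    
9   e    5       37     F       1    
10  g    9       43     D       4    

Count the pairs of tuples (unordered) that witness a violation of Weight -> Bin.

Weight=10: violating pairs (1,4), (4,8) — 2 pairs.
Weight=7: all 2 rows agree on Bin — 0 pairs.
Weight=9: all 2 rows agree on Bin — 0 pairs.
Weight=4: all 2 rows agree on Bin — 0 pairs.

2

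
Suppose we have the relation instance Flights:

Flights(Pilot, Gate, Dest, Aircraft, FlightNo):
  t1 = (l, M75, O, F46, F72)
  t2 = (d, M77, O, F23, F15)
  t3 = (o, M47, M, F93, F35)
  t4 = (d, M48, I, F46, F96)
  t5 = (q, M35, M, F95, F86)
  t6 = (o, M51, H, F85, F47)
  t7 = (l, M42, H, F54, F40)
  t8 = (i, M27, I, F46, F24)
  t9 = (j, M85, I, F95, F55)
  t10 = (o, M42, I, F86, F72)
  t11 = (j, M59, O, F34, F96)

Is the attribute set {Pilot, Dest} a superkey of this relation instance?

All 11 rows have distinct {Pilot, Dest} values, so {Pilot, Dest} → (all attributes) holds and {Pilot, Dest} is a superkey.

Yes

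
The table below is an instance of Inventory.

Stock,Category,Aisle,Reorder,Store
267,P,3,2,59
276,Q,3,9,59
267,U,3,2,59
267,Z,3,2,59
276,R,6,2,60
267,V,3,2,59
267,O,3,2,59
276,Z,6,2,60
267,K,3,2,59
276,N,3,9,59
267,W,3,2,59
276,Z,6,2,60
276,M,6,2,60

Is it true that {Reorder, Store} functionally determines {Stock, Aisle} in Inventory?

(Reorder=2, Store=59): 7 rows → {Stock,Aisle} = (267, 3), (267, 3), (267, 3), (267, 3), (267, 3), (267, 3), (267, 3) ✓
(Reorder=9, Store=59): 2 rows → {Stock,Aisle} = (276, 3), (276, 3) ✓
(Reorder=2, Store=60): 4 rows → {Stock,Aisle} = (276, 6), (276, 6), (276, 6), (276, 6) ✓
Every {Reorder, Store} value is associated with a single {Stock, Aisle} value, so {Reorder, Store} -> {Stock, Aisle} holds.

Yes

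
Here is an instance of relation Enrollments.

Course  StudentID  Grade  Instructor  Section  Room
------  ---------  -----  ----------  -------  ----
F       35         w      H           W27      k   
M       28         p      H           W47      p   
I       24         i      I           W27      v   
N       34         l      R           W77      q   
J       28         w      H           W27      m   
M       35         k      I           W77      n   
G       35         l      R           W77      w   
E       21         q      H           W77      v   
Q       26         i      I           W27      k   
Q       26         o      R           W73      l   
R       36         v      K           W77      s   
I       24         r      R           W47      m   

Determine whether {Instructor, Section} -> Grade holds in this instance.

Yes

(Instructor=H, Section=W27): 2 rows → Grade = w, w ✓
(Instructor=H, Section=W47): 1 row → Grade = p ✓
(Instructor=I, Section=W27): 2 rows → Grade = i, i ✓
(Instructor=R, Section=W77): 2 rows → Grade = l, l ✓
(Instructor=I, Section=W77): 1 row → Grade = k ✓
(Instructor=H, Section=W77): 1 row → Grade = q ✓
(Instructor=R, Section=W73): 1 row → Grade = o ✓
(Instructor=K, Section=W77): 1 row → Grade = v ✓
(Instructor=R, Section=W47): 1 row → Grade = r ✓
Every {Instructor, Section} value is associated with a single Grade value, so {Instructor, Section} -> Grade holds.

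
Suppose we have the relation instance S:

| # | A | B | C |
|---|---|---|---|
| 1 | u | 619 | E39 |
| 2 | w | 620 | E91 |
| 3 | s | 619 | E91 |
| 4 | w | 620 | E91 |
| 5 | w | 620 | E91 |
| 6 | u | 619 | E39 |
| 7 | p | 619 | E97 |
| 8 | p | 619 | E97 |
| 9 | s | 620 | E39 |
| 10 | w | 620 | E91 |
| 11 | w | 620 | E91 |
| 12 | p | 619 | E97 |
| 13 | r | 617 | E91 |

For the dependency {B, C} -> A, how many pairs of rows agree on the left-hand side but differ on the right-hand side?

(B=619, C=E39): all 2 rows agree on A — 0 pairs.
(B=620, C=E91): all 5 rows agree on A — 0 pairs.
(B=619, C=E97): all 3 rows agree on A — 0 pairs.

0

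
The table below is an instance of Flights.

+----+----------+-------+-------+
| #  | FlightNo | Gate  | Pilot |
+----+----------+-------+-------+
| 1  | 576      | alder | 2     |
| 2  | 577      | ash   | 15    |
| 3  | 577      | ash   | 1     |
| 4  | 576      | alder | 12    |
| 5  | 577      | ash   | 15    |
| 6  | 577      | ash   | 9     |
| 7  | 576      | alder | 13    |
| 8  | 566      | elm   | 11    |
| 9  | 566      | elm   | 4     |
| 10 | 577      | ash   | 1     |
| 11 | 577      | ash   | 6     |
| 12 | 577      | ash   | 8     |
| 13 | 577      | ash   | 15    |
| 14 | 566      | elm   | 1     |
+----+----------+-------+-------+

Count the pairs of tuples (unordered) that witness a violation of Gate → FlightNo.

Gate=alder: all 3 rows agree on FlightNo — 0 pairs.
Gate=ash: all 8 rows agree on FlightNo — 0 pairs.
Gate=elm: all 3 rows agree on FlightNo — 0 pairs.

0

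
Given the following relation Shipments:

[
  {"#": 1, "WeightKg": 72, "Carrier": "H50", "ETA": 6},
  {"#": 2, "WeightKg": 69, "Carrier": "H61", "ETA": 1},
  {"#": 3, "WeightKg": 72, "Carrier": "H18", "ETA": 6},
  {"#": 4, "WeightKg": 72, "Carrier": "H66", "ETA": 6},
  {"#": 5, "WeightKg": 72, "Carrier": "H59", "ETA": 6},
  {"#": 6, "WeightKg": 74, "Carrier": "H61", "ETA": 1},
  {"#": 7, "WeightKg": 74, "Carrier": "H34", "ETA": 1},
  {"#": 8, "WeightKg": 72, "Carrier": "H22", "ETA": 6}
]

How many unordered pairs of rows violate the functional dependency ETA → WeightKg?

2

ETA=6: all 5 rows agree on WeightKg — 0 pairs.
ETA=1: violating pairs (2,6), (2,7) — 2 pairs.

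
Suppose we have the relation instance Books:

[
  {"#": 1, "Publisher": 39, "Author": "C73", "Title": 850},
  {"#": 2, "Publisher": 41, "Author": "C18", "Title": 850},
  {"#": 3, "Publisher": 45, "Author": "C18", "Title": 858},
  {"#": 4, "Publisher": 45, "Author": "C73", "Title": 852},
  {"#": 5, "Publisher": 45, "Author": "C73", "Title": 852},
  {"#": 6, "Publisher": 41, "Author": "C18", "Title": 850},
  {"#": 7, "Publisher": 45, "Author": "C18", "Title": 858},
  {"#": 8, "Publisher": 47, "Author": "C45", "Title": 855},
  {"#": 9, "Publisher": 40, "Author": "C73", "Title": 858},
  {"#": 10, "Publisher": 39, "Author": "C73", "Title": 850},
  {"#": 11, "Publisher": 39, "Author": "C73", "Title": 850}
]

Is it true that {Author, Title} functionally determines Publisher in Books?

Yes

(Author=C73, Title=850): rows 1, 10, 11 → Publisher = 39, 39, 39 ✓
(Author=C18, Title=850): rows 2, 6 → Publisher = 41, 41 ✓
(Author=C18, Title=858): rows 3, 7 → Publisher = 45, 45 ✓
(Author=C73, Title=852): rows 4, 5 → Publisher = 45, 45 ✓
(Author=C45, Title=855): row 8 → Publisher = 47 ✓
(Author=C73, Title=858): row 9 → Publisher = 40 ✓
Every {Author, Title} value is associated with a single Publisher value, so {Author, Title} -> Publisher holds.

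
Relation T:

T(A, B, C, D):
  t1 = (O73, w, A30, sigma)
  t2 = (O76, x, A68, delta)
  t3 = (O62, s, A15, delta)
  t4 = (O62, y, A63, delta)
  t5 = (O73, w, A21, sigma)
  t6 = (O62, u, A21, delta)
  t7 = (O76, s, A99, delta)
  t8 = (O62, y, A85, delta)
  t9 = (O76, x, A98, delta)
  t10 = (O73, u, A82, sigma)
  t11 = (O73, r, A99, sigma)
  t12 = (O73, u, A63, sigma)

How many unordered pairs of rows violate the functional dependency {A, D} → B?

(A=O73, D=sigma): violating pairs (1,10), (1,11), (1,12), (5,10), (5,11), (5,12), (10,11), (11,12) — 8 pairs.
(A=O76, D=delta): violating pairs (2,7), (7,9) — 2 pairs.
(A=O62, D=delta): violating pairs (3,4), (3,6), (3,8), (4,6), (6,8) — 5 pairs.

15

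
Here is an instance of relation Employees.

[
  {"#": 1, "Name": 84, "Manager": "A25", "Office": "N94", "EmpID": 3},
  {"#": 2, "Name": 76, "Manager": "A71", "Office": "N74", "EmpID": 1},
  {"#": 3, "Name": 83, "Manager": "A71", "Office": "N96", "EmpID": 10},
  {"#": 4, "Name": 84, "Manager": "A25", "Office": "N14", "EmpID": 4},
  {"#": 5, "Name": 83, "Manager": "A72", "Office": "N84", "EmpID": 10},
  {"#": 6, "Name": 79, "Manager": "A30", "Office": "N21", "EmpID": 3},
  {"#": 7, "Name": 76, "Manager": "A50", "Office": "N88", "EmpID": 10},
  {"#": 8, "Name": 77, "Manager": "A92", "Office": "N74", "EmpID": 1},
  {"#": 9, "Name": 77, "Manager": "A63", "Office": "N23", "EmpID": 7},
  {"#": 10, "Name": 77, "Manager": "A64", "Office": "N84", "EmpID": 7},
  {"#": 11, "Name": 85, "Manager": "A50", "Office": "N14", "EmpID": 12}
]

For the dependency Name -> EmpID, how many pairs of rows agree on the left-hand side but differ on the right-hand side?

4

Name=84: violating pairs (1,4) — 1 pair.
Name=76: violating pairs (2,7) — 1 pair.
Name=83: all 2 rows agree on EmpID — 0 pairs.
Name=77: violating pairs (8,9), (8,10) — 2 pairs.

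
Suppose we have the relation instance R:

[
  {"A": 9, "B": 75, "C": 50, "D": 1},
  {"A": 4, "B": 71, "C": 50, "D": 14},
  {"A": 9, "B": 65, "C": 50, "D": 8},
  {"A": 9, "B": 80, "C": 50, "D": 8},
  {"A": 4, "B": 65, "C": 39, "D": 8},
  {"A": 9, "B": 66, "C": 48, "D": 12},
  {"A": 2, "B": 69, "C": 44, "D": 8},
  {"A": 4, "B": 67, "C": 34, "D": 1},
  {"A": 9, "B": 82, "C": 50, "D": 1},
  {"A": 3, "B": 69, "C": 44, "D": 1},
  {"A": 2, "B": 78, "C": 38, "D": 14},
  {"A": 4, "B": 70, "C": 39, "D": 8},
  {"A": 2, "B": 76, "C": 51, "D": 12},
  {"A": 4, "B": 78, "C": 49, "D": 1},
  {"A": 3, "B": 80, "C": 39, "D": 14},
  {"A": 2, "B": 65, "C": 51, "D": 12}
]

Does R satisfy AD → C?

No

(A=9, D=1): 2 rows → C = 50, 50 ✓
(A=4, D=14): 1 row → C = 50 ✓
(A=9, D=8): 2 rows → C = 50, 50 ✓
(A=4, D=8): 2 rows → C = 39, 39 ✓
(A=9, D=12): 1 row → C = 48 ✓
(A=2, D=8): 1 row → C = 44 ✓
(A=4, D=1): 2 rows → C takes values {34, 49} — violation
(A=3, D=1): 1 row → C = 44 ✓
(A=2, D=14): 1 row → C = 38 ✓
(A=2, D=12): 2 rows → C = 51, 51 ✓
(A=3, D=14): 1 row → C = 39 ✓
Two rows agree on AD but differ on C, so AD → C does not hold.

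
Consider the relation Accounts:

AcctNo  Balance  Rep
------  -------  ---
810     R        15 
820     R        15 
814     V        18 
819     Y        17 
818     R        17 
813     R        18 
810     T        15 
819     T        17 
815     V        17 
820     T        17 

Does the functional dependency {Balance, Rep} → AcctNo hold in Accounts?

(Balance=R, Rep=15): 2 rows → AcctNo takes values {810, 820} — violation
(Balance=V, Rep=18): 1 row → AcctNo = 814 ✓
(Balance=Y, Rep=17): 1 row → AcctNo = 819 ✓
(Balance=R, Rep=17): 1 row → AcctNo = 818 ✓
(Balance=R, Rep=18): 1 row → AcctNo = 813 ✓
(Balance=T, Rep=15): 1 row → AcctNo = 810 ✓
(Balance=T, Rep=17): 2 rows → AcctNo takes values {819, 820} — violation
(Balance=V, Rep=17): 1 row → AcctNo = 815 ✓
Two rows agree on {Balance, Rep} but differ on AcctNo, so {Balance, Rep} → AcctNo does not hold.

No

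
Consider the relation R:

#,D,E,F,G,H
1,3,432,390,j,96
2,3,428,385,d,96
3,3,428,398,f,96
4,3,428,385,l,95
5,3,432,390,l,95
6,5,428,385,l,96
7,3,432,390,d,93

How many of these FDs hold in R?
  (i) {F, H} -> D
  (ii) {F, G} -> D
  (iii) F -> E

1

(i) {F, H} -> D: (F=385, H=96): rows 2, 6 → D takes values {3, 5} — violation — fails.
(ii) {F, G} -> D: (F=385, G=l): rows 4, 6 → D takes values {3, 5} — violation — fails.
(iii) F -> E: every LHS value maps to a single RHS value — holds.
1 of the 3 dependencies holds.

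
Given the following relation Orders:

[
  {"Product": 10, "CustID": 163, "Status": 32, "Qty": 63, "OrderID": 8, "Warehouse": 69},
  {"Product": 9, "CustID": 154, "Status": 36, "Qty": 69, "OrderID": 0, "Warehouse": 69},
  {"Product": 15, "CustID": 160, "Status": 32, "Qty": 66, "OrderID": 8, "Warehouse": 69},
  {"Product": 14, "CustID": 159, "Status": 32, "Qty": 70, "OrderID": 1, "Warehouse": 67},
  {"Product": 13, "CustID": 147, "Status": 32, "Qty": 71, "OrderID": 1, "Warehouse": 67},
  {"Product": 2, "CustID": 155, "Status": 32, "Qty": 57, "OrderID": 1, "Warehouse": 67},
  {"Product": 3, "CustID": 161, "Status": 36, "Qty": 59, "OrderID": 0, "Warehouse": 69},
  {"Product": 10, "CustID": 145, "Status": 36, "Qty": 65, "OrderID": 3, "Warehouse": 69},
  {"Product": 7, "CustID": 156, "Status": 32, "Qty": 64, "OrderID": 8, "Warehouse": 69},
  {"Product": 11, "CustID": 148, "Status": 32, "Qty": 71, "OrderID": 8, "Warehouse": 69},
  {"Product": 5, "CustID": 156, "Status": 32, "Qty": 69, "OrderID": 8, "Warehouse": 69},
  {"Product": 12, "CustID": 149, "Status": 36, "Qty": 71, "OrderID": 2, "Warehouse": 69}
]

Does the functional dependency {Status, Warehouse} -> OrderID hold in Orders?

No

(Status=32, Warehouse=69): 5 rows → OrderID = 8, 8, 8, 8, 8 ✓
(Status=36, Warehouse=69): 4 rows → OrderID takes values {0, 3, 2} — violation
(Status=32, Warehouse=67): 3 rows → OrderID = 1, 1, 1 ✓
Two rows agree on {Status, Warehouse} but differ on OrderID, so {Status, Warehouse} -> OrderID does not hold.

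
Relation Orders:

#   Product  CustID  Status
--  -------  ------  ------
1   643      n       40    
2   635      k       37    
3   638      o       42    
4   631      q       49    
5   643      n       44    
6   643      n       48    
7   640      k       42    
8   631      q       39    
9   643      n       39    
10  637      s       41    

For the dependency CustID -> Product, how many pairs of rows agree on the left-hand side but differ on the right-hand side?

1

CustID=n: all 4 rows agree on Product — 0 pairs.
CustID=k: violating pairs (2,7) — 1 pair.
CustID=q: all 2 rows agree on Product — 0 pairs.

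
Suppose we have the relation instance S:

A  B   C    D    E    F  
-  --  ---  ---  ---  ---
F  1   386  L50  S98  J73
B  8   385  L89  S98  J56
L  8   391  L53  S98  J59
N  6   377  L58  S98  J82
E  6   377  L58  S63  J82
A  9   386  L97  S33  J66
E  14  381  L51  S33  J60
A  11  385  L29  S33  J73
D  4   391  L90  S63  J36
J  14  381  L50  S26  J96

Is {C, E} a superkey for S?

All 10 rows have distinct {C, E} values, so {C, E} → (all attributes) holds and {C, E} is a superkey.

Yes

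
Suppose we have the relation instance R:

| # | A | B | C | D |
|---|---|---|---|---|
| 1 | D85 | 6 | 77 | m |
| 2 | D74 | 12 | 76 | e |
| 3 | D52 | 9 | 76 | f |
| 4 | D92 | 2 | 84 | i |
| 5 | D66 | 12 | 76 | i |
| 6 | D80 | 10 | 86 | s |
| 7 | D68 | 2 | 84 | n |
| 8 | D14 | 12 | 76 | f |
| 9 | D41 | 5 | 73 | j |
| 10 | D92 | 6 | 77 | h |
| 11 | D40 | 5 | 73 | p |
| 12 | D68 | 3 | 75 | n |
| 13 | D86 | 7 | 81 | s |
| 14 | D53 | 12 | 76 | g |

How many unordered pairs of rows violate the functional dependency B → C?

B=6: all 2 rows agree on C — 0 pairs.
B=12: all 4 rows agree on C — 0 pairs.
B=2: all 2 rows agree on C — 0 pairs.
B=5: all 2 rows agree on C — 0 pairs.

0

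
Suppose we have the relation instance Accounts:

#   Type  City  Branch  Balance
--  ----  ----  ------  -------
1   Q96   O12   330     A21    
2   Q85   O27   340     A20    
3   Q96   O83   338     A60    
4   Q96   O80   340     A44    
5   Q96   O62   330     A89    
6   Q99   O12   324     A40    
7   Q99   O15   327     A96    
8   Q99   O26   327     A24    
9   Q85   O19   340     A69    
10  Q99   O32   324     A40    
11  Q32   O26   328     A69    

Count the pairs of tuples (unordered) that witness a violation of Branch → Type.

2

Branch=330: all 2 rows agree on Type — 0 pairs.
Branch=340: violating pairs (2,4), (4,9) — 2 pairs.
Branch=324: all 2 rows agree on Type — 0 pairs.
Branch=327: all 2 rows agree on Type — 0 pairs.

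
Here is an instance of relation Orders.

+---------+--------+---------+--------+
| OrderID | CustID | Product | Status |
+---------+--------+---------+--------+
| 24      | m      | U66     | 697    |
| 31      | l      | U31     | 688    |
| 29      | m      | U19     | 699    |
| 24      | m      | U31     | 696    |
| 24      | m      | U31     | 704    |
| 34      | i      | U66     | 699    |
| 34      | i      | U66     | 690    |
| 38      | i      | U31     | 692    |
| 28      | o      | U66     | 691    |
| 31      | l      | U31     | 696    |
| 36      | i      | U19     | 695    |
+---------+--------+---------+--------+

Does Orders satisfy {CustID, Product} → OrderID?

(CustID=m, Product=U66): 1 row → OrderID = 24 ✓
(CustID=l, Product=U31): 2 rows → OrderID = 31, 31 ✓
(CustID=m, Product=U19): 1 row → OrderID = 29 ✓
(CustID=m, Product=U31): 2 rows → OrderID = 24, 24 ✓
(CustID=i, Product=U66): 2 rows → OrderID = 34, 34 ✓
(CustID=i, Product=U31): 1 row → OrderID = 38 ✓
(CustID=o, Product=U66): 1 row → OrderID = 28 ✓
(CustID=i, Product=U19): 1 row → OrderID = 36 ✓
Every {CustID, Product} value is associated with a single OrderID value, so {CustID, Product} → OrderID holds.

Yes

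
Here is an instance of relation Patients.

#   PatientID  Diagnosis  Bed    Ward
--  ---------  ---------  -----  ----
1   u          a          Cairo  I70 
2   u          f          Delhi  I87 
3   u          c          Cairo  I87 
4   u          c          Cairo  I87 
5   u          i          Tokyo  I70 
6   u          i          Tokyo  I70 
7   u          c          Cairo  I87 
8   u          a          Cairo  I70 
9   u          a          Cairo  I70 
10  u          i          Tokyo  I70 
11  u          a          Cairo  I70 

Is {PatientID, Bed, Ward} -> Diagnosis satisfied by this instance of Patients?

Yes

(PatientID=u, Bed=Cairo, Ward=I70): rows 1, 8, 9, 11 → Diagnosis = a, a, a, a ✓
(PatientID=u, Bed=Delhi, Ward=I87): row 2 → Diagnosis = f ✓
(PatientID=u, Bed=Cairo, Ward=I87): rows 3, 4, 7 → Diagnosis = c, c, c ✓
(PatientID=u, Bed=Tokyo, Ward=I70): rows 5, 6, 10 → Diagnosis = i, i, i ✓
Every {PatientID, Bed, Ward} value is associated with a single Diagnosis value, so {PatientID, Bed, Ward} -> Diagnosis holds.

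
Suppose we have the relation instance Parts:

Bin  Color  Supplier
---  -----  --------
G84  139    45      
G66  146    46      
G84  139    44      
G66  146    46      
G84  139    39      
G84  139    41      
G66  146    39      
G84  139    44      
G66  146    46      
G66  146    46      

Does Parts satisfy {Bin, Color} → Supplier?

(Bin=G84, Color=139): 5 rows → Supplier takes values {45, 44, 39, 41} — violation
(Bin=G66, Color=146): 5 rows → Supplier takes values {46, 39} — violation
Two rows agree on {Bin, Color} but differ on Supplier, so {Bin, Color} → Supplier does not hold.

No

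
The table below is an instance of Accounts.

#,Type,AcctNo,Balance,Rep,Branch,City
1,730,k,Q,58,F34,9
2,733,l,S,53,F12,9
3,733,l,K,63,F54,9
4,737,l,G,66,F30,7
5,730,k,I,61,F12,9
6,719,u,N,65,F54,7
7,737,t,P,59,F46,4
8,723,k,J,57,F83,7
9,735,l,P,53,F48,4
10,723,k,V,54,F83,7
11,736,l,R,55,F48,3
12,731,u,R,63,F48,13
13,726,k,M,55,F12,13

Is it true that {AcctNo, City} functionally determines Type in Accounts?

(AcctNo=k, City=9): rows 1, 5 → Type = 730, 730 ✓
(AcctNo=l, City=9): rows 2, 3 → Type = 733, 733 ✓
(AcctNo=l, City=7): row 4 → Type = 737 ✓
(AcctNo=u, City=7): row 6 → Type = 719 ✓
(AcctNo=t, City=4): row 7 → Type = 737 ✓
(AcctNo=k, City=7): rows 8, 10 → Type = 723, 723 ✓
(AcctNo=l, City=4): row 9 → Type = 735 ✓
(AcctNo=l, City=3): row 11 → Type = 736 ✓
(AcctNo=u, City=13): row 12 → Type = 731 ✓
(AcctNo=k, City=13): row 13 → Type = 726 ✓
Every {AcctNo, City} value is associated with a single Type value, so {AcctNo, City} -> Type holds.

Yes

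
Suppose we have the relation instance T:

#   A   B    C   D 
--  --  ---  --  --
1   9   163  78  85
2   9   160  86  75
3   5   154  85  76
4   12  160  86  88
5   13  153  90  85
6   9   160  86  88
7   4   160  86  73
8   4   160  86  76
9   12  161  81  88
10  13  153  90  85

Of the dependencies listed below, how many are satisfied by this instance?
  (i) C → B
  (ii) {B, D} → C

2

(i) C → B: every LHS value maps to a single RHS value — holds.
(ii) {B, D} → C: every LHS value maps to a single RHS value — holds.
2 of the 2 dependencies hold.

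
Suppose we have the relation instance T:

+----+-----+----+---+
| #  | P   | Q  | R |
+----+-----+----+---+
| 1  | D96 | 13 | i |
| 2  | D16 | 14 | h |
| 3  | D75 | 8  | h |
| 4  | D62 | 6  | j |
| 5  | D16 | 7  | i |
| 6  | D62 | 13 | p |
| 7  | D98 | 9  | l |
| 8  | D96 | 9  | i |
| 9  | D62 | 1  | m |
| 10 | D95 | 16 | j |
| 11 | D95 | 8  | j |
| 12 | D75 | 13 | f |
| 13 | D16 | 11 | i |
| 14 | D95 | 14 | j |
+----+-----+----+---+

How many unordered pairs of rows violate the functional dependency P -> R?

6

P=D96: all 2 rows agree on R — 0 pairs.
P=D16: violating pairs (2,5), (2,13) — 2 pairs.
P=D75: violating pairs (3,12) — 1 pair.
P=D62: violating pairs (4,6), (4,9), (6,9) — 3 pairs.
P=D95: all 3 rows agree on R — 0 pairs.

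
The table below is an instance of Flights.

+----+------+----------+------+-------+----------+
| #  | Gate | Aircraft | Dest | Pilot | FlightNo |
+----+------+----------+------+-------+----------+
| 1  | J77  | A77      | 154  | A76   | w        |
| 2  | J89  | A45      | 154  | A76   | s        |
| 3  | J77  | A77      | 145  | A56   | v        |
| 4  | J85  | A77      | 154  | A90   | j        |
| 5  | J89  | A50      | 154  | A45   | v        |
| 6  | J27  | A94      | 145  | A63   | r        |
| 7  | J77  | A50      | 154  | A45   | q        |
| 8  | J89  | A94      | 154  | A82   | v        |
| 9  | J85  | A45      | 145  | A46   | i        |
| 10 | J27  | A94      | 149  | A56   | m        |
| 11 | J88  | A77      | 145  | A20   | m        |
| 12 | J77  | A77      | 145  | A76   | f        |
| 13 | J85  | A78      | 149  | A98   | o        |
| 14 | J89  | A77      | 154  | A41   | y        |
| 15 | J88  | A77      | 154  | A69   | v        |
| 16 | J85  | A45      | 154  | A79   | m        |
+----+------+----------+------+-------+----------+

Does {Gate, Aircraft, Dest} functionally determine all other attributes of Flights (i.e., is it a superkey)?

No

Rows 3 and 12 have the same {Gate, Aircraft, Dest} value (Gate=J77, Aircraft=A77, Dest=145) but are distinct tuples, so {Gate, Aircraft, Dest} does not determine every attribute — not a superkey.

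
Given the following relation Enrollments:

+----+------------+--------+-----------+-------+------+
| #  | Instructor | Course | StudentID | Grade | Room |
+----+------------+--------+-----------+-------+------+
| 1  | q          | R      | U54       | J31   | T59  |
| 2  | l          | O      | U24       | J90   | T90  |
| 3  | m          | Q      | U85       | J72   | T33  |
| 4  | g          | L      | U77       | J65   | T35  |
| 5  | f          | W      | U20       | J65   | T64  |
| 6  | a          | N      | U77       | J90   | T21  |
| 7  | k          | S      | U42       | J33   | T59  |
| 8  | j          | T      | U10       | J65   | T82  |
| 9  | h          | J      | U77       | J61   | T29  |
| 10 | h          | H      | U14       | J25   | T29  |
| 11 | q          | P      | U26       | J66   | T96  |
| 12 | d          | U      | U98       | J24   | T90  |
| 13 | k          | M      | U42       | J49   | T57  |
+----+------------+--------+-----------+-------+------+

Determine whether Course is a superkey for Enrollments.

All 13 rows have distinct Course values, so Course → (all attributes) holds and Course is a superkey.

Yes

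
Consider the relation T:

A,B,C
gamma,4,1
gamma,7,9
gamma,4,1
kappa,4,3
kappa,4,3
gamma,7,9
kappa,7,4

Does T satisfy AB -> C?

Yes

(A=gamma, B=4): 2 rows → C = 1, 1 ✓
(A=gamma, B=7): 2 rows → C = 9, 9 ✓
(A=kappa, B=4): 2 rows → C = 3, 3 ✓
(A=kappa, B=7): 1 row → C = 4 ✓
Every AB value is associated with a single C value, so AB -> C holds.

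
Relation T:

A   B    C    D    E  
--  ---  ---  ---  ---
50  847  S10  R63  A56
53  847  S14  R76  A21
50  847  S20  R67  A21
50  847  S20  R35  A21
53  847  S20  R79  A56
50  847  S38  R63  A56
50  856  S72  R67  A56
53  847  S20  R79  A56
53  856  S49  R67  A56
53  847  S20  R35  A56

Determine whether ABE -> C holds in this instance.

(A=50, B=847, E=A56): 2 rows → C takes values {S10, S38} — violation
(A=53, B=847, E=A21): 1 row → C = S14 ✓
(A=50, B=847, E=A21): 2 rows → C = S20, S20 ✓
(A=53, B=847, E=A56): 3 rows → C = S20, S20, S20 ✓
(A=50, B=856, E=A56): 1 row → C = S72 ✓
(A=53, B=856, E=A56): 1 row → C = S49 ✓
Two rows agree on ABE but differ on C, so ABE -> C does not hold.

No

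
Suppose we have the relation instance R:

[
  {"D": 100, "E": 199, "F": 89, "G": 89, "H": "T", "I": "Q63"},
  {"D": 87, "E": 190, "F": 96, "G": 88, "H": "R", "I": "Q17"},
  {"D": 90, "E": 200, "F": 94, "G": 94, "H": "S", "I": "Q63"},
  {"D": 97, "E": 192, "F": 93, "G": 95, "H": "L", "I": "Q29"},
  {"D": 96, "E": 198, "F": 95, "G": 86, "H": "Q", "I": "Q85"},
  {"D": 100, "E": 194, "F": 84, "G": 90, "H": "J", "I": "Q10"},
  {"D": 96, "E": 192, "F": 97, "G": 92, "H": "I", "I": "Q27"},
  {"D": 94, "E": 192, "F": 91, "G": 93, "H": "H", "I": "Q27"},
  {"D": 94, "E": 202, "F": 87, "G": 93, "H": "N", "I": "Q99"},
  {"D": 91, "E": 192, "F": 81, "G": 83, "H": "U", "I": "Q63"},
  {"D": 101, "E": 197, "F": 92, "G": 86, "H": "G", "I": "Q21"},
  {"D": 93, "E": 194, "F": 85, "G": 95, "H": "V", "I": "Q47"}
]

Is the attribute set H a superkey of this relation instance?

All 12 rows have distinct H values, so H → (all attributes) holds and H is a superkey.

Yes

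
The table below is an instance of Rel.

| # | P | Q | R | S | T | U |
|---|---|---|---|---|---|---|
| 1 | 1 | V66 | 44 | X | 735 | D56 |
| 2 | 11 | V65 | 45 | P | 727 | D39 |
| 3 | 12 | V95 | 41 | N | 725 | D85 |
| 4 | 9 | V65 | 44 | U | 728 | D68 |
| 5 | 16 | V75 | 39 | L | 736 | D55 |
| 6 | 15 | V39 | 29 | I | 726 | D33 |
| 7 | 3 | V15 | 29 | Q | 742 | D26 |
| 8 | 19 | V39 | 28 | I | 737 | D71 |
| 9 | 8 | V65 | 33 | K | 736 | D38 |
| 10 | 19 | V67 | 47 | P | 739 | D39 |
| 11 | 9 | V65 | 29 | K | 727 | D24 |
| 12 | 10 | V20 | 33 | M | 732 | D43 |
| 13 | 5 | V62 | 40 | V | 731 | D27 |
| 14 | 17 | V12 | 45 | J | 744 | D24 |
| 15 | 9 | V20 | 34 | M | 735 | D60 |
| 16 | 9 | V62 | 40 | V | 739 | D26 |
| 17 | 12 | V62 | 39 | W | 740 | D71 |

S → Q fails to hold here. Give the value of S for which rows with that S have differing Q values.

P

S=X: row 1 → Q = V66 ✓
S=P: rows 2, 10 → Q takes values {V65, V67} — violation
S=N: row 3 → Q = V95 ✓
S=U: row 4 → Q = V65 ✓
S=L: row 5 → Q = V75 ✓
S=I: rows 6, 8 → Q = V39, V39 ✓
S=Q: row 7 → Q = V15 ✓
S=K: rows 9, 11 → Q = V65, V65 ✓
S=M: rows 12, 15 → Q = V20, V20 ✓
S=V: rows 13, 16 → Q = V62, V62 ✓
S=J: row 14 → Q = V12 ✓
S=W: row 17 → Q = V62 ✓
The only S value with inconsistent Q is S=P.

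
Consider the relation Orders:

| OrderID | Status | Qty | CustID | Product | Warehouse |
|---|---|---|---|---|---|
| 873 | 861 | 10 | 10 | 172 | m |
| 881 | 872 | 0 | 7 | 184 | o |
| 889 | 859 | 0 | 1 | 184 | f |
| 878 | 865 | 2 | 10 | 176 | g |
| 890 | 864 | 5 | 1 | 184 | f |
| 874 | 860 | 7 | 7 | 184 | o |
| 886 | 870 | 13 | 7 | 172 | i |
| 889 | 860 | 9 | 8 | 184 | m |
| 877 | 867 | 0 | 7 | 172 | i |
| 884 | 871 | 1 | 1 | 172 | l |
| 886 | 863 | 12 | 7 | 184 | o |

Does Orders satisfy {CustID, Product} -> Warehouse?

(CustID=10, Product=172): 1 row → Warehouse = m ✓
(CustID=7, Product=184): 3 rows → Warehouse = o, o, o ✓
(CustID=1, Product=184): 2 rows → Warehouse = f, f ✓
(CustID=10, Product=176): 1 row → Warehouse = g ✓
(CustID=7, Product=172): 2 rows → Warehouse = i, i ✓
(CustID=8, Product=184): 1 row → Warehouse = m ✓
(CustID=1, Product=172): 1 row → Warehouse = l ✓
Every {CustID, Product} value is associated with a single Warehouse value, so {CustID, Product} -> Warehouse holds.

Yes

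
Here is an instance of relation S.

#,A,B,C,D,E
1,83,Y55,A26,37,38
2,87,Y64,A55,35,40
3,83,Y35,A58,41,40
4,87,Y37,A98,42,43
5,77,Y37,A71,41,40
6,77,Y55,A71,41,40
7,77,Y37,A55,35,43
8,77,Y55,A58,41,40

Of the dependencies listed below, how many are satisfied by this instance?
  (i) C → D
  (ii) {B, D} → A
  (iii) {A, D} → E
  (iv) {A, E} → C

3

(i) C → D: every LHS value maps to a single RHS value — holds.
(ii) {B, D} → A: every LHS value maps to a single RHS value — holds.
(iii) {A, D} → E: every LHS value maps to a single RHS value — holds.
(iv) {A, E} → C: (A=77, E=40): rows 5, 6, 8 → C takes values {A71, A58} — violation — fails.
3 of the 4 dependencies hold.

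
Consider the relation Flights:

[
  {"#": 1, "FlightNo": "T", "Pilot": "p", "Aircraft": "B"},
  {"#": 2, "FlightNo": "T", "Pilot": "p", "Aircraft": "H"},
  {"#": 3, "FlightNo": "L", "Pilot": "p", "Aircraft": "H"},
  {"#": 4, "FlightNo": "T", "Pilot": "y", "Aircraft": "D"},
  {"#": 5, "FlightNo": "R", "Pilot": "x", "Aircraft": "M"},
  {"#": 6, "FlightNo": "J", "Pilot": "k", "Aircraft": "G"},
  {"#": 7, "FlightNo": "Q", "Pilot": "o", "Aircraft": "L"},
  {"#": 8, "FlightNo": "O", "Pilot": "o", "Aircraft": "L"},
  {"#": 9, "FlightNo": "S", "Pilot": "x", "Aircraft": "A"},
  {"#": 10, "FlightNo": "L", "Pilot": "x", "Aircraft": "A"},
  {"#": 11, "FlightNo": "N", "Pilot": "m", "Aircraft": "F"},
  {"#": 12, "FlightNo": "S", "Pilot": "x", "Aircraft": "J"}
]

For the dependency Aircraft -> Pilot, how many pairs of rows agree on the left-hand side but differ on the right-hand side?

0

Aircraft=H: all 2 rows agree on Pilot — 0 pairs.
Aircraft=L: all 2 rows agree on Pilot — 0 pairs.
Aircraft=A: all 2 rows agree on Pilot — 0 pairs.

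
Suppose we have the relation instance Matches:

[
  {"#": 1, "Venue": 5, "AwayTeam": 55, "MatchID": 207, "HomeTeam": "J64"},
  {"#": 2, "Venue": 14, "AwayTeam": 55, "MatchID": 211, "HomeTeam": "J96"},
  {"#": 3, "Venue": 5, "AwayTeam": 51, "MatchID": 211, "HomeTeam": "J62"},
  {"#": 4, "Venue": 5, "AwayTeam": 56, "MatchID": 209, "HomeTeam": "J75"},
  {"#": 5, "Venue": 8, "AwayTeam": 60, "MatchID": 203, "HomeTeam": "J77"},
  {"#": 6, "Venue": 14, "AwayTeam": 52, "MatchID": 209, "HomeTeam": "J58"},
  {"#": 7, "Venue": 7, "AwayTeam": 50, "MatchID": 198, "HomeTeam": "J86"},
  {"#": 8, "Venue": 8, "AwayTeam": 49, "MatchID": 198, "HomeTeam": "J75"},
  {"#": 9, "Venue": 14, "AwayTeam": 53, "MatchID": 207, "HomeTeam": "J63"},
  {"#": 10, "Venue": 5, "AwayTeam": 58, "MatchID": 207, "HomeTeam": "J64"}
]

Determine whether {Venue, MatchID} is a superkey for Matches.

No

Rows 1 and 10 have the same {Venue, MatchID} value (Venue=5, MatchID=207) but are distinct tuples, so {Venue, MatchID} does not determine every attribute — not a superkey.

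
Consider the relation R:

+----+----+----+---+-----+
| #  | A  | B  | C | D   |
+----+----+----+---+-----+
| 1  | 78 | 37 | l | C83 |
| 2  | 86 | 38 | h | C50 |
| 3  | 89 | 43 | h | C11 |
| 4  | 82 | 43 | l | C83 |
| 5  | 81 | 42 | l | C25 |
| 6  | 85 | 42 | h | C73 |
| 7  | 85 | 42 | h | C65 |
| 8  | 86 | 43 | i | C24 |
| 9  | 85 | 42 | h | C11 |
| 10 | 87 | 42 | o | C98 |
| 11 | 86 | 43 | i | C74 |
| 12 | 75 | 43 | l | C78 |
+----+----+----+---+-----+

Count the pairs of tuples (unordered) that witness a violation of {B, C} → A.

(B=43, C=l): violating pairs (4,12) — 1 pair.
(B=42, C=h): all 3 rows agree on A — 0 pairs.
(B=43, C=i): all 2 rows agree on A — 0 pairs.

1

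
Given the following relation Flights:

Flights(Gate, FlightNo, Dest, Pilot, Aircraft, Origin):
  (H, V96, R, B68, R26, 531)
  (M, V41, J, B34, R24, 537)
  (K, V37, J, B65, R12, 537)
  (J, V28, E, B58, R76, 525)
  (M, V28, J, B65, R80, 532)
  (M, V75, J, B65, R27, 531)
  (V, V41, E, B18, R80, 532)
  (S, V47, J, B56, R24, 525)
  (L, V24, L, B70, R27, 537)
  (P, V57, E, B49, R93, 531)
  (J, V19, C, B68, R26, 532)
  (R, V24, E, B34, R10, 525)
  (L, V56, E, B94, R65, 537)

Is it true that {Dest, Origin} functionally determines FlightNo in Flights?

No

(Dest=R, Origin=531): 1 row → FlightNo = V96 ✓
(Dest=J, Origin=537): 2 rows → FlightNo takes values {V41, V37} — violation
(Dest=E, Origin=525): 2 rows → FlightNo takes values {V28, V24} — violation
(Dest=J, Origin=532): 1 row → FlightNo = V28 ✓
(Dest=J, Origin=531): 1 row → FlightNo = V75 ✓
(Dest=E, Origin=532): 1 row → FlightNo = V41 ✓
(Dest=J, Origin=525): 1 row → FlightNo = V47 ✓
(Dest=L, Origin=537): 1 row → FlightNo = V24 ✓
(Dest=E, Origin=531): 1 row → FlightNo = V57 ✓
(Dest=C, Origin=532): 1 row → FlightNo = V19 ✓
(Dest=E, Origin=537): 1 row → FlightNo = V56 ✓
Two rows agree on {Dest, Origin} but differ on FlightNo, so {Dest, Origin} → FlightNo does not hold.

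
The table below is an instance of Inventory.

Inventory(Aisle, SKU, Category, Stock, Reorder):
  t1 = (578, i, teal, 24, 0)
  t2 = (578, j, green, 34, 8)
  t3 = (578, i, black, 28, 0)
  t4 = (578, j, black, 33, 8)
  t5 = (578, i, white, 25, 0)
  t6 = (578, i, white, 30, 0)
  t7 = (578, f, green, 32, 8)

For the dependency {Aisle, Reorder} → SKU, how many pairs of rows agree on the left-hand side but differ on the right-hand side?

(Aisle=578, Reorder=0): all 4 rows agree on SKU — 0 pairs.
(Aisle=578, Reorder=8): violating pairs (2,7), (4,7) — 2 pairs.

2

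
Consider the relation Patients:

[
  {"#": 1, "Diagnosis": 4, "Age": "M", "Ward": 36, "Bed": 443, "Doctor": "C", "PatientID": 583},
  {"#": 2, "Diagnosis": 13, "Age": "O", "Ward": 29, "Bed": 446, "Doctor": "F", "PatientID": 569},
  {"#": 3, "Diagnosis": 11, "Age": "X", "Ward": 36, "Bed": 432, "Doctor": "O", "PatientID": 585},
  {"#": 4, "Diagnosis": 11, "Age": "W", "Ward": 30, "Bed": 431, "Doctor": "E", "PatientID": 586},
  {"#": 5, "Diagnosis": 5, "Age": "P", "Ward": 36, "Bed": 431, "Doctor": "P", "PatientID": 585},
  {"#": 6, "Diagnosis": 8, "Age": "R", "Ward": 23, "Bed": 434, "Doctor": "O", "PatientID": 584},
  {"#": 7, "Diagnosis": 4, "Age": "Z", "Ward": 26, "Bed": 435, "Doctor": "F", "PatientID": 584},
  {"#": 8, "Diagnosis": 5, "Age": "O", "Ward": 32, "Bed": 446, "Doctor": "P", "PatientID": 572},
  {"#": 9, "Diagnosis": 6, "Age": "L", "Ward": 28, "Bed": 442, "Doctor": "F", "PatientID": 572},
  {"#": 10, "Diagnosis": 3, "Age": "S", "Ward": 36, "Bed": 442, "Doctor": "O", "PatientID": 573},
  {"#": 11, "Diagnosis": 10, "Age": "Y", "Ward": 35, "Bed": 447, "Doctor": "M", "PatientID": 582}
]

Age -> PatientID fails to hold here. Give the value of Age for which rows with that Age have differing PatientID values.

O

Age=M: row 1 → PatientID = 583 ✓
Age=O: rows 2, 8 → PatientID takes values {569, 572} — violation
Age=X: row 3 → PatientID = 585 ✓
Age=W: row 4 → PatientID = 586 ✓
Age=P: row 5 → PatientID = 585 ✓
Age=R: row 6 → PatientID = 584 ✓
Age=Z: row 7 → PatientID = 584 ✓
Age=L: row 9 → PatientID = 572 ✓
Age=S: row 10 → PatientID = 573 ✓
Age=Y: row 11 → PatientID = 582 ✓
The only Age value with inconsistent PatientID is Age=O.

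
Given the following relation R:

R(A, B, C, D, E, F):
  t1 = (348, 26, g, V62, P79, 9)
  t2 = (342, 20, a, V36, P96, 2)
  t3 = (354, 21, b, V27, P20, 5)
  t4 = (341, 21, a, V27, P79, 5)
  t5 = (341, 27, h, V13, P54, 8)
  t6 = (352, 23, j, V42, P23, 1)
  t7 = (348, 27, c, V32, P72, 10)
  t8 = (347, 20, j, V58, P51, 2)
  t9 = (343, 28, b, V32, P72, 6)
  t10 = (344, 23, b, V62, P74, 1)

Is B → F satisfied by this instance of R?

No

B=26: row 1 → F = 9 ✓
B=20: rows 2, 8 → F = 2, 2 ✓
B=21: rows 3, 4 → F = 5, 5 ✓
B=27: rows 5, 7 → F takes values {8, 10} — violation
B=23: rows 6, 10 → F = 1, 1 ✓
B=28: row 9 → F = 6 ✓
Two rows agree on B but differ on F, so B → F does not hold.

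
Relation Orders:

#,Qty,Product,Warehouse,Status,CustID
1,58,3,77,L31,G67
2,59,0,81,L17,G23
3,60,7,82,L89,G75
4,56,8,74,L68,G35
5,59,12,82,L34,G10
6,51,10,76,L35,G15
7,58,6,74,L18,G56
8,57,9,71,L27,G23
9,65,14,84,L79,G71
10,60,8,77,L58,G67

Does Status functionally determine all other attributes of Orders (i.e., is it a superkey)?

Yes

All 10 rows have distinct Status values, so Status → (all attributes) holds and Status is a superkey.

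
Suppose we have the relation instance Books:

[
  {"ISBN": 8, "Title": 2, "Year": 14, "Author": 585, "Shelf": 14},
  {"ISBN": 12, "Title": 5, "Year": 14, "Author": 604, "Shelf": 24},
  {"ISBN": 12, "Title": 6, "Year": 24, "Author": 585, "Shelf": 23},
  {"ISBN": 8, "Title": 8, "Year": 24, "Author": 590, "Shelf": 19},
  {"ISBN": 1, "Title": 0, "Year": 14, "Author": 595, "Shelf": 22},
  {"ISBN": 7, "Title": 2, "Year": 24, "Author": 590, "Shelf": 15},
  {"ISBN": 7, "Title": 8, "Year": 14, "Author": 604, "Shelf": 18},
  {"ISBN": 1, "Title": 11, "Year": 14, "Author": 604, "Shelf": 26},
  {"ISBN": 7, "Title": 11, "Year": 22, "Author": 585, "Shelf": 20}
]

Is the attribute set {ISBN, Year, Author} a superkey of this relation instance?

Yes

All 9 rows have distinct {ISBN, Year, Author} values, so {ISBN, Year, Author} → (all attributes) holds and {ISBN, Year, Author} is a superkey.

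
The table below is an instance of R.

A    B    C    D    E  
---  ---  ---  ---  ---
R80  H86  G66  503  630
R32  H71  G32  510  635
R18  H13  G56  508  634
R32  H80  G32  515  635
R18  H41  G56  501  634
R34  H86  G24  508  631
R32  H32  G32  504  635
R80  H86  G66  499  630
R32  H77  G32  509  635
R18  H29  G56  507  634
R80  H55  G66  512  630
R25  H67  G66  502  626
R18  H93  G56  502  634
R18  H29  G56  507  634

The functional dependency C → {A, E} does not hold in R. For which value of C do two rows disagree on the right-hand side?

C=G66: 4 rows → {A,E} takes values {(R80, 630), (R25, 626)} — violation
C=G32: 4 rows → {A,E} = (R32, 635), (R32, 635), (R32, 635), (R32, 635) ✓
C=G56: 5 rows → {A,E} = (R18, 634), (R18, 634), (R18, 634), (R18, 634), (R18, 634) ✓
C=G24: 1 row → {A,E} = (R34, 631) ✓
The only C value with inconsistent RHS is C=G66.

G66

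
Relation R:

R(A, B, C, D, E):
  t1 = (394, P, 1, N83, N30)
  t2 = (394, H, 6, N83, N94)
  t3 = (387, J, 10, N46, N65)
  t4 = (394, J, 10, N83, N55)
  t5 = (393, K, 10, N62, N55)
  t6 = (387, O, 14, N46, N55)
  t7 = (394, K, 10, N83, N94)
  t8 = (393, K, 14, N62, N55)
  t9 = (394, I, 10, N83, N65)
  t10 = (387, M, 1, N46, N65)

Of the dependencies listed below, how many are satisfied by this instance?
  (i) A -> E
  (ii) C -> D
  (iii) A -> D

1

(i) A -> E: A=394: rows 1, 2, 4, 7, 9 → E takes values {N30, N94, N55, N65} — violation; A=387: rows 3, 6, 10 → E takes values {N65, N55} — violation — fails.
(ii) C -> D: C=1: rows 1, 10 → D takes values {N83, N46} — violation; C=10: rows 3, 4, 5, 7, 9 → D takes values {N46, N83, N62} — violation; C=14: rows 6, 8 → D takes values {N46, N62} — violation — fails.
(iii) A -> D: every LHS value maps to a single RHS value — holds.
1 of the 3 dependencies holds.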